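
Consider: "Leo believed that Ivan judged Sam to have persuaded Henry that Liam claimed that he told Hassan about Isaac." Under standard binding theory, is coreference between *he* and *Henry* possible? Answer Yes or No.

*Henry* is an R-expression; Principle C requires it to be free (not bound by any c-commanding expression).
— he: subject of the clause headed by 'told'; the pronoun does not c-command the R-expression — coreference allowed.

Yes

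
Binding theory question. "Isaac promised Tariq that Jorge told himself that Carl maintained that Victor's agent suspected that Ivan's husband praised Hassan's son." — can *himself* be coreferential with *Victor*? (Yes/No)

No

*himself* is a reflexive; Principle A requires it to be bound within its binding domain — the clause headed by 'told'.
— Victor: possessor inside the subject DP of the clause headed by 'suspected'; does not c-command the reflexive — cannot bind it (Principle A).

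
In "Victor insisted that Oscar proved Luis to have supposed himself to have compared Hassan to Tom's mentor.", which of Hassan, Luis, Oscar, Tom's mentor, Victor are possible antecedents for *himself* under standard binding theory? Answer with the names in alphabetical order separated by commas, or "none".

*himself* is a reflexive; Principle A requires it to be bound within its binding domain — the clause headed by 'supposed'.
— Hassan: object of the clause headed by 'compared'; does not c-command the reflexive — cannot bind it (Principle A).
— Luis: subject of the clause headed by 'supposed'; c-commands the reflexive within its binding domain — allowed (Principle A).
— Oscar: subject of the clause headed by 'proved'; c-commands the reflexive but lies outside its binding domain — cannot bind it (Principle A).
— Tom's mentor: second object of the clause headed by 'compared'; does not c-command the reflexive — cannot bind it (Principle A).
— Victor: subject of the matrix clause; c-commands the reflexive but lies outside its binding domain — cannot bind it (Principle A).

Luis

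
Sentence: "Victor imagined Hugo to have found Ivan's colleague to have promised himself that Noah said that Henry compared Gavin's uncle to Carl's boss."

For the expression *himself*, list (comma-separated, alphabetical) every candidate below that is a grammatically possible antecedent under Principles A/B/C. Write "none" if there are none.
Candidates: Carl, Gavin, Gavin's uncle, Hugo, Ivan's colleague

Ivan's colleague

*himself* is a reflexive; Principle A requires it to be bound within its binding domain — the clause headed by 'promised'.
— Carl: possessor inside the second object DP of the clause headed by 'compared'; does not c-command the reflexive — cannot bind it (Principle A).
— Gavin: possessor inside the object DP of the clause headed by 'compared'; does not c-command the reflexive — cannot bind it (Principle A).
— Gavin's uncle: object of the clause headed by 'compared'; does not c-command the reflexive — cannot bind it (Principle A).
— Hugo: subject of the clause headed by 'found'; c-commands the reflexive but lies outside its binding domain — cannot bind it (Principle A).
— Ivan's colleague: subject of the clause headed by 'promised'; c-commands the reflexive within its binding domain — allowed (Principle A).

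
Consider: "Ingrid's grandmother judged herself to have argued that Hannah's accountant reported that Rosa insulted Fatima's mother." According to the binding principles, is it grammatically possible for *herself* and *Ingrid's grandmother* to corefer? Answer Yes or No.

*herself* is a reflexive; Principle A requires it to be bound within its binding domain — the matrix clause.
— Ingrid's grandmother: subject of the matrix clause; c-commands the reflexive within its binding domain — allowed (Principle A).

Yes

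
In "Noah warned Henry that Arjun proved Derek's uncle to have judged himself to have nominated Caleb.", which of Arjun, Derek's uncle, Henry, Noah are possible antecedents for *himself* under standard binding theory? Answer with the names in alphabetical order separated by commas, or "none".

Derek's uncle

*himself* is a reflexive; Principle A requires it to be bound within its binding domain — the clause headed by 'judged'.
— Arjun: subject of the clause headed by 'proved'; c-commands the reflexive but lies outside its binding domain — cannot bind it (Principle A).
— Derek's uncle: subject of the clause headed by 'judged'; c-commands the reflexive within its binding domain — allowed (Principle A).
— Henry: object of the matrix clause; c-commands the reflexive but lies outside its binding domain — cannot bind it (Principle A).
— Noah: subject of the matrix clause; c-commands the reflexive but lies outside its binding domain — cannot bind it (Principle A).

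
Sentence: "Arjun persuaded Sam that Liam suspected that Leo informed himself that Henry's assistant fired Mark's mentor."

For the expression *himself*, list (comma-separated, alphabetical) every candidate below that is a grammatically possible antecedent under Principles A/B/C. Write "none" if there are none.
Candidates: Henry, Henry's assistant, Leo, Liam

*himself* is a reflexive; Principle A requires it to be bound within its binding domain — the clause headed by 'informed'.
— Henry: possessor inside the subject DP of the clause headed by 'fired'; does not c-command the reflexive — cannot bind it (Principle A).
— Henry's assistant: subject of the clause headed by 'fired'; does not c-command the reflexive — cannot bind it (Principle A).
— Leo: subject of the clause headed by 'informed'; c-commands the reflexive within its binding domain — allowed (Principle A).
— Liam: subject of the clause headed by 'suspected'; c-commands the reflexive but lies outside its binding domain — cannot bind it (Principle A).

Leo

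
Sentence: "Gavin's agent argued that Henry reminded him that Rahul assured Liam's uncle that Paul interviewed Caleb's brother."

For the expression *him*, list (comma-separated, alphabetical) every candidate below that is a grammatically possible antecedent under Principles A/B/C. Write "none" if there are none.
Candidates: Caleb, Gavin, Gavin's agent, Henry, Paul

Gavin, Gavin's agent

*him* is a pronoun; Principle B requires it to be free in its binding domain — the clause headed by 'reminded'.
— Caleb: possessor inside the object DP of the clause headed by 'interviewed'; is c-commanded by the pronoun; coreference would bind this R-expression — blocked (Principle C).
— Gavin: possessor inside the subject DP of the matrix clause; does not c-command the pronoun — Principle B does not apply; allowed.
— Gavin's agent: subject of the matrix clause; c-commands the pronoun but lies outside its binding domain — allowed.
— Henry: subject of the clause headed by 'reminded'; c-commands the pronoun within its binding domain — blocked (Principle B).
— Paul: subject of the clause headed by 'interviewed'; is c-commanded by the pronoun; coreference would bind this R-expression — blocked (Principle C).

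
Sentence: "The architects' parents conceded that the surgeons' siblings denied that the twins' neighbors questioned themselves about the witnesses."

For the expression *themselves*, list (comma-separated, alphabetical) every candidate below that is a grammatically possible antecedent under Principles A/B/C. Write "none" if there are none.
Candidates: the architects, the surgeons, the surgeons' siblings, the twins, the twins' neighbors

*themselves* is a reflexive; Principle A requires it to be bound within its binding domain — the clause headed by 'questioned'.
— the architects: possessor inside the subject DP of the matrix clause; does not c-command the reflexive — cannot bind it (Principle A).
— the surgeons: possessor inside the subject DP of the clause headed by 'denied'; does not c-command the reflexive — cannot bind it (Principle A).
— the surgeons' siblings: subject of the clause headed by 'denied'; c-commands the reflexive but lies outside its binding domain — cannot bind it (Principle A).
— the twins: possessor inside the subject DP of the clause headed by 'questioned'; does not c-command the reflexive — cannot bind it (Principle A).
— the twins' neighbors: subject of the clause headed by 'questioned'; c-commands the reflexive within its binding domain — allowed (Principle A).

the twins' neighbors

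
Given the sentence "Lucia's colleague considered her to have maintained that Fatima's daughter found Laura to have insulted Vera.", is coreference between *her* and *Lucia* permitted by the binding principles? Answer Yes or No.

Yes

*her* is a pronoun; Principle B requires it to be free in its binding domain — the matrix clause.
— Lucia: possessor inside the subject DP of the matrix clause; does not c-command the pronoun — Principle B does not apply; allowed.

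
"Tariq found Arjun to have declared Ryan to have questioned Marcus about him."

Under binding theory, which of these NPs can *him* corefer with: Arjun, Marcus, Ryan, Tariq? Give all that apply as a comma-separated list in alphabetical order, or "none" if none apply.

Arjun, Tariq

*him* is a pronoun; Principle B requires it to be free in its binding domain — the clause headed by 'questioned'.
— Arjun: subject of the clause headed by 'declared'; c-commands the pronoun but lies outside its binding domain — allowed.
— Marcus: object of the clause headed by 'questioned'; c-commands the pronoun within its binding domain — blocked (Principle B).
— Ryan: subject of the clause headed by 'questioned'; c-commands the pronoun within its binding domain — blocked (Principle B).
— Tariq: subject of the matrix clause; c-commands the pronoun but lies outside its binding domain — allowed.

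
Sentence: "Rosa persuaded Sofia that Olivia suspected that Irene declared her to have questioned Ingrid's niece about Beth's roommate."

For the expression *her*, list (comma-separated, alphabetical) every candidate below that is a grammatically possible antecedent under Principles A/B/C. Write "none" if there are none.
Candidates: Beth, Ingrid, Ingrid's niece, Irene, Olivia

Olivia

*her* is a pronoun; Principle B requires it to be free in its binding domain — the clause headed by 'declared'.
— Beth: possessor inside the second object DP of the clause headed by 'questioned'; is c-commanded by the pronoun; coreference would bind this R-expression — blocked (Principle C).
— Ingrid: possessor inside the object DP of the clause headed by 'questioned'; is c-commanded by the pronoun; coreference would bind this R-expression — blocked (Principle C).
— Ingrid's niece: object of the clause headed by 'questioned'; is c-commanded by the pronoun; coreference would bind this R-expression — blocked (Principle C).
— Irene: subject of the clause headed by 'declared'; c-commands the pronoun within its binding domain — blocked (Principle B).
— Olivia: subject of the clause headed by 'suspected'; c-commands the pronoun but lies outside its binding domain — allowed.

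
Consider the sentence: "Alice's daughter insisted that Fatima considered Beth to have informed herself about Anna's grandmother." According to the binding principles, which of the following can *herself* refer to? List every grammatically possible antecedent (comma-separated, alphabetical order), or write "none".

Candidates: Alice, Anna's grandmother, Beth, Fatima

*herself* is a reflexive; Principle A requires it to be bound within its binding domain — the clause headed by 'informed'.
— Alice: possessor inside the subject DP of the matrix clause; does not c-command the reflexive — cannot bind it (Principle A).
— Anna's grandmother: second object of the clause headed by 'informed'; does not c-command the reflexive — cannot bind it (Principle A).
— Beth: subject of the clause headed by 'informed'; c-commands the reflexive within its binding domain — allowed (Principle A).
— Fatima: subject of the clause headed by 'considered'; c-commands the reflexive but lies outside its binding domain — cannot bind it (Principle A).

Beth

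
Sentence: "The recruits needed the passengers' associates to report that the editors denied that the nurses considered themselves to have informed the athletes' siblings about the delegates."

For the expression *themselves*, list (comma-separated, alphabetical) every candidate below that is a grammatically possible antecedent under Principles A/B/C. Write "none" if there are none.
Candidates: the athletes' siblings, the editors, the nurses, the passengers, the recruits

*themselves* is a reflexive; Principle A requires it to be bound within its binding domain — the clause headed by 'considered'.
— the athletes' siblings: object of the clause headed by 'informed'; does not c-command the reflexive — cannot bind it (Principle A).
— the editors: subject of the clause headed by 'denied'; c-commands the reflexive but lies outside its binding domain — cannot bind it (Principle A).
— the nurses: subject of the clause headed by 'considered'; c-commands the reflexive within its binding domain — allowed (Principle A).
— the passengers: possessor inside the subject DP of the clause headed by 'report'; does not c-command the reflexive — cannot bind it (Principle A).
— the recruits: subject of the matrix clause; c-commands the reflexive but lies outside its binding domain — cannot bind it (Principle A).

the nurses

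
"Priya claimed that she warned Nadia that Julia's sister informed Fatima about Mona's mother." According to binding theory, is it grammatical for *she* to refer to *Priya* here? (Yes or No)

*Priya* is an R-expression; Principle C requires it to be free (not bound by any c-commanding expression).
— she: subject of the clause headed by 'warned'; the pronoun does not c-command the R-expression — coreference allowed.

Yes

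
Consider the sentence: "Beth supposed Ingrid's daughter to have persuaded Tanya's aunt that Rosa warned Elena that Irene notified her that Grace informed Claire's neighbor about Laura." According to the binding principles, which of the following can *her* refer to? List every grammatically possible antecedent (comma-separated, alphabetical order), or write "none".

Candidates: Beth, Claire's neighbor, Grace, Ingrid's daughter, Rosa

*her* is a pronoun; Principle B requires it to be free in its binding domain — the clause headed by 'notified'.
— Beth: subject of the matrix clause; c-commands the pronoun but lies outside its binding domain — allowed.
— Claire's neighbor: object of the clause headed by 'informed'; is c-commanded by the pronoun; coreference would bind this R-expression — blocked (Principle C).
— Grace: subject of the clause headed by 'informed'; is c-commanded by the pronoun; coreference would bind this R-expression — blocked (Principle C).
— Ingrid's daughter: subject of the clause headed by 'persuaded'; c-commands the pronoun but lies outside its binding domain — allowed.
— Rosa: subject of the clause headed by 'warned'; c-commands the pronoun but lies outside its binding domain — allowed.

Beth, Ingrid's daughter, Rosa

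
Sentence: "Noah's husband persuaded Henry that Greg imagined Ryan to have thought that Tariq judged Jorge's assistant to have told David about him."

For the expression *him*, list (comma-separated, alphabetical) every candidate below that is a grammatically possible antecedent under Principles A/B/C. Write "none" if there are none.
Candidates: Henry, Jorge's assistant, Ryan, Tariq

Henry, Ryan, Tariq

*him* is a pronoun; Principle B requires it to be free in its binding domain — the clause headed by 'told'.
— Henry: object of the matrix clause; c-commands the pronoun but lies outside its binding domain — allowed.
— Jorge's assistant: subject of the clause headed by 'told'; c-commands the pronoun within its binding domain — blocked (Principle B).
— Ryan: subject of the clause headed by 'thought'; c-commands the pronoun but lies outside its binding domain — allowed.
— Tariq: subject of the clause headed by 'judged'; c-commands the pronoun but lies outside its binding domain — allowed.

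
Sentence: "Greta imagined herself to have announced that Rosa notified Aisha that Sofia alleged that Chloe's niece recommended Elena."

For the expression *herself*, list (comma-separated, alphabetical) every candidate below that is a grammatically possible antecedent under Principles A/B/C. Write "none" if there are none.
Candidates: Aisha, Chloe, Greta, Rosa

*herself* is a reflexive; Principle A requires it to be bound within its binding domain — the matrix clause.
— Aisha: object of the clause headed by 'notified'; does not c-command the reflexive — cannot bind it (Principle A).
— Chloe: possessor inside the subject DP of the clause headed by 'recommended'; does not c-command the reflexive — cannot bind it (Principle A).
— Greta: subject of the matrix clause; c-commands the reflexive within its binding domain — allowed (Principle A).
— Rosa: subject of the clause headed by 'notified'; does not c-command the reflexive — cannot bind it (Principle A).

Greta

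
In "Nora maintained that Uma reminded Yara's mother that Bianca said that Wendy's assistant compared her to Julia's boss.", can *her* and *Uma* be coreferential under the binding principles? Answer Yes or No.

*Uma* is an R-expression; Principle C requires it to be free (not bound by any c-commanding expression).
— her: object of the clause headed by 'compared'; the pronoun does not c-command the R-expression — coreference allowed.

Yes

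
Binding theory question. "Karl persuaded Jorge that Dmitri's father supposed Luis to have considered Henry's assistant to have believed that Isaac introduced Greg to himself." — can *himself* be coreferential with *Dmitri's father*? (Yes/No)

*himself* is a reflexive; Principle A requires it to be bound within its binding domain — the clause headed by 'introduced'.
— Dmitri's father: subject of the clause headed by 'supposed'; c-commands the reflexive but lies outside its binding domain — cannot bind it (Principle A).

No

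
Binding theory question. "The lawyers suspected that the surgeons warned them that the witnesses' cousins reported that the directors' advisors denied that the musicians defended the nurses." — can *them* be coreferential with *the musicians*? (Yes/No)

*them* is a pronoun; Principle B requires it to be free in its binding domain — the clause headed by 'warned'.
— the musicians: subject of the clause headed by 'defended'; is c-commanded by the pronoun; coreference would bind this R-expression — blocked (Principle C).

No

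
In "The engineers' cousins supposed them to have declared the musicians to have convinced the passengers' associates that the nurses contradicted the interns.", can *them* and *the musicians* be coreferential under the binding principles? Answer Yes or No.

*the musicians* is an R-expression; Principle C requires it to be free (not bound by any c-commanding expression).
— them: subject of the clause headed by 'declared'; the pronoun c-commands the R-expression — coreference blocked (Principle C).

No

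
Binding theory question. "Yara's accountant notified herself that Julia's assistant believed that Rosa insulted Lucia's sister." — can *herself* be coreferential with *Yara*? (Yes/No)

No

*herself* is a reflexive; Principle A requires it to be bound within its binding domain — the matrix clause.
— Yara: possessor inside the subject DP of the matrix clause; does not c-command the reflexive — cannot bind it (Principle A).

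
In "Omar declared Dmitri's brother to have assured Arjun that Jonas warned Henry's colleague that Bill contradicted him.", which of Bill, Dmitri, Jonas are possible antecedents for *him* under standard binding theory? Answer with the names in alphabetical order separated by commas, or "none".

Dmitri, Jonas

*him* is a pronoun; Principle B requires it to be free in its binding domain — the clause headed by 'contradicted'.
— Bill: subject of the clause headed by 'contradicted'; c-commands the pronoun within its binding domain — blocked (Principle B).
— Dmitri: possessor inside the subject DP of the clause headed by 'assured'; does not c-command the pronoun — Principle B does not apply; allowed.
— Jonas: subject of the clause headed by 'warned'; c-commands the pronoun but lies outside its binding domain — allowed.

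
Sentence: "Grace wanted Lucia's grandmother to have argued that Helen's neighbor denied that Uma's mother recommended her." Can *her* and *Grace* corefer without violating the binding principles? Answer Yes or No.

Yes

*Grace* is an R-expression; Principle C requires it to be free (not bound by any c-commanding expression).
— her: object of the clause headed by 'recommended'; the pronoun does not c-command the R-expression — coreference allowed.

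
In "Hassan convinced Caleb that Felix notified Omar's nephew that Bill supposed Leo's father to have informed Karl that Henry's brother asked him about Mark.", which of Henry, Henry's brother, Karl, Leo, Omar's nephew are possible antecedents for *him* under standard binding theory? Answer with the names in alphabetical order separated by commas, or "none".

Henry, Karl, Leo, Omar's nephew

*him* is a pronoun; Principle B requires it to be free in its binding domain — the clause headed by 'asked'.
— Henry: possessor inside the subject DP of the clause headed by 'asked'; does not c-command the pronoun — Principle B does not apply; allowed.
— Henry's brother: subject of the clause headed by 'asked'; c-commands the pronoun within its binding domain — blocked (Principle B).
— Karl: object of the clause headed by 'informed'; c-commands the pronoun but lies outside its binding domain — allowed.
— Leo: possessor inside the subject DP of the clause headed by 'informed'; does not c-command the pronoun — Principle B does not apply; allowed.
— Omar's nephew: object of the clause headed by 'notified'; c-commands the pronoun but lies outside its binding domain — allowed.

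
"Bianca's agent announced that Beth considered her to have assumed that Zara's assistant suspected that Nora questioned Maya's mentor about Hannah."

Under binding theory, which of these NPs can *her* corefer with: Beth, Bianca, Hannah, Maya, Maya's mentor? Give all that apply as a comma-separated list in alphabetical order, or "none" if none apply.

*her* is a pronoun; Principle B requires it to be free in its binding domain — the clause headed by 'considered'.
— Beth: subject of the clause headed by 'considered'; c-commands the pronoun within its binding domain — blocked (Principle B).
— Bianca: possessor inside the subject DP of the matrix clause; does not c-command the pronoun — Principle B does not apply; allowed.
— Hannah: second object of the clause headed by 'questioned'; is c-commanded by the pronoun; coreference would bind this R-expression — blocked (Principle C).
— Maya: possessor inside the object DP of the clause headed by 'questioned'; is c-commanded by the pronoun; coreference would bind this R-expression — blocked (Principle C).
— Maya's mentor: object of the clause headed by 'questioned'; is c-commanded by the pronoun; coreference would bind this R-expression — blocked (Principle C).

Bianca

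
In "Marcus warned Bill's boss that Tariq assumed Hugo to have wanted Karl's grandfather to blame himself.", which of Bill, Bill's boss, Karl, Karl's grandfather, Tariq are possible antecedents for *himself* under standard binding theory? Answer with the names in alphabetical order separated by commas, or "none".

*himself* is a reflexive; Principle A requires it to be bound within its binding domain — the clause headed by 'blame'.
— Bill: possessor inside the object DP of the matrix clause; does not c-command the reflexive — cannot bind it (Principle A).
— Bill's boss: object of the matrix clause; c-commands the reflexive but lies outside its binding domain — cannot bind it (Principle A).
— Karl: possessor inside the subject DP of the clause headed by 'blame'; does not c-command the reflexive — cannot bind it (Principle A).
— Karl's grandfather: subject of the clause headed by 'blame'; c-commands the reflexive within its binding domain — allowed (Principle A).
— Tariq: subject of the clause headed by 'assumed'; c-commands the reflexive but lies outside its binding domain — cannot bind it (Principle A).

Karl's grandfather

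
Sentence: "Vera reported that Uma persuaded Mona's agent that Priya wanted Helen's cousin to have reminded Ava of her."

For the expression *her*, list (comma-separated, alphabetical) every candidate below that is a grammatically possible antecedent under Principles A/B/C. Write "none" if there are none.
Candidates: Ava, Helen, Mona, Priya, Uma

*her* is a pronoun; Principle B requires it to be free in its binding domain — the clause headed by 'reminded'.
— Ava: object of the clause headed by 'reminded'; c-commands the pronoun within its binding domain — blocked (Principle B).
— Helen: possessor inside the subject DP of the clause headed by 'reminded'; does not c-command the pronoun — Principle B does not apply; allowed.
— Mona: possessor inside the object DP of the clause headed by 'persuaded'; does not c-command the pronoun — Principle B does not apply; allowed.
— Priya: subject of the clause headed by 'wanted'; c-commands the pronoun but lies outside its binding domain — allowed.
— Uma: subject of the clause headed by 'persuaded'; c-commands the pronoun but lies outside its binding domain — allowed.

Helen, Mona, Priya, Uma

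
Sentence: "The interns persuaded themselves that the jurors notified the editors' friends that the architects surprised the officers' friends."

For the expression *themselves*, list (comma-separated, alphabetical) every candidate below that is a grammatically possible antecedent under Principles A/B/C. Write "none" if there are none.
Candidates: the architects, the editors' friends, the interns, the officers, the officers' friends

the interns

*themselves* is a reflexive; Principle A requires it to be bound within its binding domain — the matrix clause.
— the architects: subject of the clause headed by 'surprised'; does not c-command the reflexive — cannot bind it (Principle A).
— the editors' friends: object of the clause headed by 'notified'; does not c-command the reflexive — cannot bind it (Principle A).
— the interns: subject of the matrix clause; c-commands the reflexive within its binding domain — allowed (Principle A).
— the officers: possessor inside the object DP of the clause headed by 'surprised'; does not c-command the reflexive — cannot bind it (Principle A).
— the officers' friends: object of the clause headed by 'surprised'; does not c-command the reflexive — cannot bind it (Principle A).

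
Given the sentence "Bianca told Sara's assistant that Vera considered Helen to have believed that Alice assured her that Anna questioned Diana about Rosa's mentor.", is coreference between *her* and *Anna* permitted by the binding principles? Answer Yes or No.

*her* is a pronoun; Principle B requires it to be free in its binding domain — the clause headed by 'assured'.
— Anna: subject of the clause headed by 'questioned'; is c-commanded by the pronoun; coreference would bind this R-expression — blocked (Principle C).

No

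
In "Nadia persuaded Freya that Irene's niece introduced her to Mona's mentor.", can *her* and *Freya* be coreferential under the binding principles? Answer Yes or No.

*Freya* is an R-expression; Principle C requires it to be free (not bound by any c-commanding expression).
— her: object of the clause headed by 'introduced'; the pronoun does not c-command the R-expression — coreference allowed.

Yes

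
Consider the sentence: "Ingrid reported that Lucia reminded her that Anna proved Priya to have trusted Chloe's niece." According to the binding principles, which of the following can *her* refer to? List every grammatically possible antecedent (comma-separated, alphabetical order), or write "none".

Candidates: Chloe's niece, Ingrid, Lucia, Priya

Ingrid

*her* is a pronoun; Principle B requires it to be free in its binding domain — the clause headed by 'reminded'.
— Chloe's niece: object of the clause headed by 'trusted'; is c-commanded by the pronoun; coreference would bind this R-expression — blocked (Principle C).
— Ingrid: subject of the matrix clause; c-commands the pronoun but lies outside its binding domain — allowed.
— Lucia: subject of the clause headed by 'reminded'; c-commands the pronoun within its binding domain — blocked (Principle B).
— Priya: subject of the clause headed by 'trusted'; is c-commanded by the pronoun; coreference would bind this R-expression — blocked (Principle C).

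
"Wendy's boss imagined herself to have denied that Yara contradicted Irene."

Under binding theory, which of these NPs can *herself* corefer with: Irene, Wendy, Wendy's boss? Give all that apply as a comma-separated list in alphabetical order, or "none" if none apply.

*herself* is a reflexive; Principle A requires it to be bound within its binding domain — the matrix clause.
— Irene: object of the clause headed by 'contradicted'; does not c-command the reflexive — cannot bind it (Principle A).
— Wendy: possessor inside the subject DP of the matrix clause; does not c-command the reflexive — cannot bind it (Principle A).
— Wendy's boss: subject of the matrix clause; c-commands the reflexive within its binding domain — allowed (Principle A).

Wendy's boss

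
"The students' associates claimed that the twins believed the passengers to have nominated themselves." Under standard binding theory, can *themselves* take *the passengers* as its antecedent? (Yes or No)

Yes

*themselves* is a reflexive; Principle A requires it to be bound within its binding domain — the clause headed by 'nominated'.
— the passengers: subject of the clause headed by 'nominated'; c-commands the reflexive within its binding domain — allowed (Principle A).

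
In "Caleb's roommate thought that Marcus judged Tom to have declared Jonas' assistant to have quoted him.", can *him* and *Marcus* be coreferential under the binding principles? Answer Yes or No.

Yes

*Marcus* is an R-expression; Principle C requires it to be free (not bound by any c-commanding expression).
— him: object of the clause headed by 'quoted'; the pronoun does not c-command the R-expression — coreference allowed.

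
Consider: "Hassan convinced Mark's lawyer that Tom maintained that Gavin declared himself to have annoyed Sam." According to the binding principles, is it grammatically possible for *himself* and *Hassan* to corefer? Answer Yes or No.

*himself* is a reflexive; Principle A requires it to be bound within its binding domain — the clause headed by 'declared'.
— Hassan: subject of the matrix clause; c-commands the reflexive but lies outside its binding domain — cannot bind it (Principle A).

No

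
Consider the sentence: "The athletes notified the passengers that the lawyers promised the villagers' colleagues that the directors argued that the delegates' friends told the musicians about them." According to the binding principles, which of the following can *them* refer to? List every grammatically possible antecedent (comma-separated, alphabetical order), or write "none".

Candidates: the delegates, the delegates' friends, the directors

the delegates, the directors

*them* is a pronoun; Principle B requires it to be free in its binding domain — the clause headed by 'told'.
— the delegates: possessor inside the subject DP of the clause headed by 'told'; does not c-command the pronoun — Principle B does not apply; allowed.
— the delegates' friends: subject of the clause headed by 'told'; c-commands the pronoun within its binding domain — blocked (Principle B).
— the directors: subject of the clause headed by 'argued'; c-commands the pronoun but lies outside its binding domain — allowed.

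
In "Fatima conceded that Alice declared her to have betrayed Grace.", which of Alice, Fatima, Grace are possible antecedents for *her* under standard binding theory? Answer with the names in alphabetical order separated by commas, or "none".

Fatima

*her* is a pronoun; Principle B requires it to be free in its binding domain — the clause headed by 'declared'.
— Alice: subject of the clause headed by 'declared'; c-commands the pronoun within its binding domain — blocked (Principle B).
— Fatima: subject of the matrix clause; c-commands the pronoun but lies outside its binding domain — allowed.
— Grace: object of the clause headed by 'betrayed'; is c-commanded by the pronoun; coreference would bind this R-expression — blocked (Principle C).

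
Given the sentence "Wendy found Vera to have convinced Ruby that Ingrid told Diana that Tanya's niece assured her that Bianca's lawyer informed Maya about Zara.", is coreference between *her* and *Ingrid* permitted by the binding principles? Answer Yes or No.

*her* is a pronoun; Principle B requires it to be free in its binding domain — the clause headed by 'assured'.
— Ingrid: subject of the clause headed by 'told'; c-commands the pronoun but lies outside its binding domain — allowed.

Yes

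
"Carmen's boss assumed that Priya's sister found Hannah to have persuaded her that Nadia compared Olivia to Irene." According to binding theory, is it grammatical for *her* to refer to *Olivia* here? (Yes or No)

*Olivia* is an R-expression; Principle C requires it to be free (not bound by any c-commanding expression).
— her: object of the clause headed by 'persuaded'; the pronoun c-commands the R-expression — coreference blocked (Principle C).

No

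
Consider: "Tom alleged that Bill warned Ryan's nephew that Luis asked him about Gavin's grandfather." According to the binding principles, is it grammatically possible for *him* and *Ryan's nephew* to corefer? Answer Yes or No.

Yes

*him* is a pronoun; Principle B requires it to be free in its binding domain — the clause headed by 'asked'.
— Ryan's nephew: object of the clause headed by 'warned'; c-commands the pronoun but lies outside its binding domain — allowed.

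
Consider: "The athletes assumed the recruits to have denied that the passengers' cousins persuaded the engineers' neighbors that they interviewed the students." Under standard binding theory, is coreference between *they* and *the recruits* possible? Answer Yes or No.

Yes

*the recruits* is an R-expression; Principle C requires it to be free (not bound by any c-commanding expression).
— they: subject of the clause headed by 'interviewed'; the pronoun does not c-command the R-expression — coreference allowed.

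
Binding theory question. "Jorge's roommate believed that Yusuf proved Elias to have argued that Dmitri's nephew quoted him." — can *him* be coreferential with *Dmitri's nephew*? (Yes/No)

No

*him* is a pronoun; Principle B requires it to be free in its binding domain — the clause headed by 'quoted'.
— Dmitri's nephew: subject of the clause headed by 'quoted'; c-commands the pronoun within its binding domain — blocked (Principle B).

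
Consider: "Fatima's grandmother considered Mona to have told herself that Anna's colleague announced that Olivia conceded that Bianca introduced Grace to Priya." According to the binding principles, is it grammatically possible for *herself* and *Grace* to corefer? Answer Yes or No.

No

*herself* is a reflexive; Principle A requires it to be bound within its binding domain — the clause headed by 'told'.
— Grace: object of the clause headed by 'introduced'; does not c-command the reflexive — cannot bind it (Principle A).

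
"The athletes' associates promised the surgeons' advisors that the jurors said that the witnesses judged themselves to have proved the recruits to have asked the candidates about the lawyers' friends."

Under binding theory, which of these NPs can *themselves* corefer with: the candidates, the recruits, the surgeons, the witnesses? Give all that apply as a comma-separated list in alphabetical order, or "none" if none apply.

the witnesses

*themselves* is a reflexive; Principle A requires it to be bound within its binding domain — the clause headed by 'judged'.
— the candidates: object of the clause headed by 'asked'; does not c-command the reflexive — cannot bind it (Principle A).
— the recruits: subject of the clause headed by 'asked'; does not c-command the reflexive — cannot bind it (Principle A).
— the surgeons: possessor inside the object DP of the matrix clause; does not c-command the reflexive — cannot bind it (Principle A).
— the witnesses: subject of the clause headed by 'judged'; c-commands the reflexive within its binding domain — allowed (Principle A).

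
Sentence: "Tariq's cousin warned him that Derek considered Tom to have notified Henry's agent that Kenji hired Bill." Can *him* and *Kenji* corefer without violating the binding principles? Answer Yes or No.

No

*Kenji* is an R-expression; Principle C requires it to be free (not bound by any c-commanding expression).
— him: object of the matrix clause; the pronoun c-commands the R-expression — coreference blocked (Principle C).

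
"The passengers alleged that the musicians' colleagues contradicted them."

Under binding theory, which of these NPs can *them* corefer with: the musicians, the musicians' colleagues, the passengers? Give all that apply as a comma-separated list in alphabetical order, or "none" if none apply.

the musicians, the passengers

*them* is a pronoun; Principle B requires it to be free in its binding domain — the clause headed by 'contradicted'.
— the musicians: possessor inside the subject DP of the clause headed by 'contradicted'; does not c-command the pronoun — Principle B does not apply; allowed.
— the musicians' colleagues: subject of the clause headed by 'contradicted'; c-commands the pronoun within its binding domain — blocked (Principle B).
— the passengers: subject of the matrix clause; c-commands the pronoun but lies outside its binding domain — allowed.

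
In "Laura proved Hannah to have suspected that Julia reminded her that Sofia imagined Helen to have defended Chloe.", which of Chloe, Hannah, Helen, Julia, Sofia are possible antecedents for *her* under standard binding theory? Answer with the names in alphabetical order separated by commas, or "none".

*her* is a pronoun; Principle B requires it to be free in its binding domain — the clause headed by 'reminded'.
— Chloe: object of the clause headed by 'defended'; is c-commanded by the pronoun; coreference would bind this R-expression — blocked (Principle C).
— Hannah: subject of the clause headed by 'suspected'; c-commands the pronoun but lies outside its binding domain — allowed.
— Helen: subject of the clause headed by 'defended'; is c-commanded by the pronoun; coreference would bind this R-expression — blocked (Principle C).
— Julia: subject of the clause headed by 'reminded'; c-commands the pronoun within its binding domain — blocked (Principle B).
— Sofia: subject of the clause headed by 'imagined'; is c-commanded by the pronoun; coreference would bind this R-expression — blocked (Principle C).

Hannah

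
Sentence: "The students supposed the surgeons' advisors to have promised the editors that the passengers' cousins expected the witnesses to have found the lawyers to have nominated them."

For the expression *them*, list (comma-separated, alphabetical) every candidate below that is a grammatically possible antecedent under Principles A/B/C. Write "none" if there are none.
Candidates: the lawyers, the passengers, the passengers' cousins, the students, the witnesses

*them* is a pronoun; Principle B requires it to be free in its binding domain — the clause headed by 'nominated'.
— the lawyers: subject of the clause headed by 'nominated'; c-commands the pronoun within its binding domain — blocked (Principle B).
— the passengers: possessor inside the subject DP of the clause headed by 'expected'; does not c-command the pronoun — Principle B does not apply; allowed.
— the passengers' cousins: subject of the clause headed by 'expected'; c-commands the pronoun but lies outside its binding domain — allowed.
— the students: subject of the matrix clause; c-commands the pronoun but lies outside its binding domain — allowed.
— the witnesses: subject of the clause headed by 'found'; c-commands the pronoun but lies outside its binding domain — allowed.

the passengers, the passengers' cousins, the students, the witnesses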